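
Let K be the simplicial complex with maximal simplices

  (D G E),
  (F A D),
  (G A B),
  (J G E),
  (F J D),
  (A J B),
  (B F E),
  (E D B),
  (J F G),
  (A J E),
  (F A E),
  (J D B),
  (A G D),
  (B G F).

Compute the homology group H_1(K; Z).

H_1 = Z^2.

Order the vertices as A < B < D < E < F < G < J. Listing each simplex with vertices in this order, K has dimension 2 with simplices:

  0-simplices (7): A, B, D, E, F, G, J
  1-simplices (21): AB, AD, AE, AF, AG, AJ, BD, BE, BF, BG, BJ, DE, DF, DG, DJ, EF, EG, EJ, FG, FJ, GJ
  2-simplices (14): ABG, ABJ, ADF, ADG, AEF, AEJ, BDE, BDJ, BEF, BFG, DEG, DFJ, EGJ, FGJ

so the chain groups are C_0 ≅ Z^7, C_1 ≅ Z^21, C_2 ≅ Z^14.

Boundary ∂_1: C_1 → C_0 is given by ∂[p,q] = [q] − [p].
The 7×21 boundary matrix has rank 6 and Smith normal form diag(1,1,1,1,1,1).

Boundary ∂_2: C_2 → C_1 sends each 2-simplex [p,q,r] to [q,r] − [p,r] + [p,q]. For instance
  ∂BDJ = DJ − BJ + BD,
  ∂AEJ = EJ − AJ + AE.
As a 21×14 matrix over Z this has rank 13, with invariant factors (1,1,1,1,1,1,1,1,1,1,1,1,1).

Reading off H_k = ker ∂_k / im ∂_{k+1}:

  H_1: rank ker ∂_1 − rank ∂_2 = (21 − 6) − 13 = 2, and the invariant factors of ∂_2 are all 1, so H_1 = Z^2.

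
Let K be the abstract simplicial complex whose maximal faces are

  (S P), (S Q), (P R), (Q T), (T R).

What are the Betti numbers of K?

b_0 = 1, b_1 = 1.

Fix the vertex order P < Q < R < S < T and write every simplex with vertices in increasing order. Then dim K = 1 and the simplices of K are:

  0-simplices (5): P, Q, R, S, T
  1-simplices (5): PR, PS, QS, QT, RT

so the chain groups are C_0 ≅ Z^5, C_1 ≅ Z^5.

∂_1: C_1 → C_0 maps an edge to its endpoints' difference, ∂[p,q] = q − p.
The resulting 5×5 matrix has rank 4, and its Smith normal form has invariant factors (1,1,1,1).

Now H_k = ker ∂_k / im ∂_{k+1}, so:

  H_0: rank C_0 − rank ∂_1 = 5 − 4 = 1, and the invariant factors of ∂_1 are all 1, so H_0 = Z.
  H_1: rank ker ∂_1 − rank ∂_2 = (5 − 4) − 0 = 1, and there is no ∂_2, so H_1 = Z.

Hence the Betti numbers are b_0 = 1, b_1 = 1.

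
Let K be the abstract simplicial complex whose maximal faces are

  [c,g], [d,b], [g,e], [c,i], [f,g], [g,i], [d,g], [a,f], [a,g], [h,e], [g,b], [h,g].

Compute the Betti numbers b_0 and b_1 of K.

b_0 = 1, b_1 = 4.

Fix the vertex order a < b < c < d < e < f < g < h < i and write every simplex with vertices in increasing order. Then dim K = 1 and the simplices of K are:

  0-simplices (9): a, b, c, d, e, f, g, h, i
  1-simplices (12): af, ag, bd, bg, cg, ci, dg, eg, eh, fg, gh, gi

giving chain groups C_0 ≅ Z^9, C_1 ≅ Z^12.

Boundary ∂_1: C_1 → C_0 maps an edge to its endpoints' difference, ∂[p,q] = q − p. For instance
  ∂eg = g − e.
As a 9×12 matrix over Z this has rank 8, with invariant factors (1,1,1,1,1,1,1,1).

Computing H_k = (kernel of ∂_k) / (image of ∂_{k+1}):

  H_0: rank C_0 − rank ∂_1 = 9 − 8 = 1, and the invariant factors of ∂_1 are all 1, so H_0 ≅ Z.
  H_1: rank ker ∂_1 − rank ∂_2 = (12 − 8) − 0 = 4, and there is no ∂_2, so H_1 ≅ Z^4.

Hence the Betti numbers are b_0 = 1, b_1 = 4.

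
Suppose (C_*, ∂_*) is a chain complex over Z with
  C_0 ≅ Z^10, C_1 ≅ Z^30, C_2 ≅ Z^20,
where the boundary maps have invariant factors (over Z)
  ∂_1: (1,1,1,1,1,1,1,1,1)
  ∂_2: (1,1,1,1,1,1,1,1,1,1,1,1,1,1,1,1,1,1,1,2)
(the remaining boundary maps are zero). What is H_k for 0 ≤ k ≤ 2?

H_0 = Z,  H_1 = Z × Z/2,  H_2 = 0.

H_0: b_0 = 10 − 0 − 9 = 1; torsion from ∂_1 factors > 1: none. So H_0 = Z.
H_1: b_1 = 30 − 9 − 20 = 1; torsion from ∂_2 factors > 1: [2]. So H_1 = Z × Z/2.
H_2: b_2 = 20 − 20 − 0 = 0; torsion from ∂_3 factors > 1: none. So H_2 = 0.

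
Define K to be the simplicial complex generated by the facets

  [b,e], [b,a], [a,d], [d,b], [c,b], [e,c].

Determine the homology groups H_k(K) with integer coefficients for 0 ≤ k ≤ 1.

Take the total order a < b < c < d < e on the vertex set. Then K (dimension 1) consists of the simplices:

  0-simplices (5): a, b, c, d, e
  1-simplices (6): ab, ad, bc, bd, be, ce

so the chain groups are C_0 ≅ Z^5, C_1 ≅ Z^6.

∂_1: C_1 → C_0 is given by ∂[p,q] = [q] − [p].
The resulting 5×6 matrix has rank 4, and its Smith normal form has invariant factors (1,1,1,1).

Computing H_k = (kernel of ∂_k) / (image of ∂_{k+1}):

  H_0: rank C_0 − rank ∂_1 = 5 − 4 = 1, and the invariant factors of ∂_1 are all 1, so H_0 ≅ Z.
  H_1: rank ker ∂_1 − rank ∂_2 = (6 − 4) − 0 = 2, and there is no ∂_2, so H_1 ≅ Z^2.

H_0 ≅ Z,  H_1 ≅ Z^2.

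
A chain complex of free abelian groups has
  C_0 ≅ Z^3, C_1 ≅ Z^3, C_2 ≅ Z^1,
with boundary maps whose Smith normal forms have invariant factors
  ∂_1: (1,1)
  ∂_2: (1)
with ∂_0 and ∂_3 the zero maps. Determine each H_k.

H_0 ≅ Z,  H_1 = 0,  H_2 = 0.

H_0: b_0 = 3 − 0 − 2 = 1; torsion from ∂_1 factors > 1: none. So H_0 ≅ Z.
H_1: b_1 = 3 − 2 − 1 = 0; torsion from ∂_2 factors > 1: none. So H_1 ≅ 0.
H_2: b_2 = 1 − 1 − 0 = 0; torsion from ∂_3 factors > 1: none. So H_2 ≅ 0.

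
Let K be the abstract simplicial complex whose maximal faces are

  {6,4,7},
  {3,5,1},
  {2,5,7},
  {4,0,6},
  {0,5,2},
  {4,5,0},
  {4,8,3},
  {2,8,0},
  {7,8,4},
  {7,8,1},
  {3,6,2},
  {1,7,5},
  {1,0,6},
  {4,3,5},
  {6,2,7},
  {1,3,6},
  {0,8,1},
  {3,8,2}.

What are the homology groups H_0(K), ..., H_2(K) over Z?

Fix the vertex order 0 < 1 < 2 < 3 < 4 < 5 < 6 < 7 < 8 and write every simplex with vertices in increasing order. Then dim K = 2 and the simplices of K are:

  0-simplices (9): [0], [1], [2], [3], [4], [5], [6], [7], [8]
  1-simplices (27): (27 of them)
  2-simplices (18): [0,1,6], [0,1,8], [0,2,5], [0,2,8], [0,4,5], [0,4,6], [1,3,5], [1,3,6], [1,5,7], [1,7,8], [2,3,6], [2,3,8], [2,5,7], [2,6,7], [3,4,5], [3,4,8], [4,6,7], [4,7,8]

so the chain groups are C_0 ≅ Z^9, C_1 ≅ Z^27, C_2 ≅ Z^18.

∂_1: C_1 → C_0 is given by ∂[p,q] = [q] − [p].
This gives a 9×27 integer matrix of rank 8; reducing to Smith normal form yields diagonal entries (1,1,1,1,1,1,1,1).

Boundary ∂_2: C_2 → C_1 acts by ∂[p,q,r] = [q,r] − [p,r] + [p,q]. For instance
  ∂[4,7,8] = [7,8] − [4,8] + [4,7],
  ∂[1,3,6] = [3,6] − [1,6] + [1,3].
The resulting 27×18 matrix has rank 17, and its Smith normal form has invariant factors (1,1,1,1,1,1,1,1,1,1,1,1,1,1,1,1,1).

From H_k ≅ ker(∂_k) / im(∂_{k+1}) we obtain:

  H_0: rank C_0 − rank ∂_1 = 9 − 8 = 1, and the invariant factors of ∂_1 are all 1, so H_0 ≅ Z.
  H_1: rank ker ∂_1 − rank ∂_2 = (27 − 8) − 17 = 2, and the invariant factors of ∂_2 are all 1, so H_1 ≅ Z^2.
  H_2: rank ker ∂_2 − rank ∂_3 = (18 − 17) − 0 = 1, and there is no ∂_3, so H_2 ≅ Z.

As a check, the Euler characteristic is 9 − 27 + 18 = 0, which agrees with 1 − 2 + 1 = 0.
(K is a triangulation of the torus T^2.)

H_0 = Z,  H_1 = Z^2,  H_2 = Z.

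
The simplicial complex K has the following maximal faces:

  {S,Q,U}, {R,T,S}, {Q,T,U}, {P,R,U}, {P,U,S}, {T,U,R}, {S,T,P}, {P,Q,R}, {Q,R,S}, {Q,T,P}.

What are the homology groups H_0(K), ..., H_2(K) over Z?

We work with the vertex ordering P < Q < R < S < T < U. The simplices of K, each written with vertices in increasing order, are:

  0-simplices (6): P, Q, R, S, T, U
  1-simplices (15): PQ, PR, PS, PT, PU, QR, QS, QT, QU, RS, RT, RU, ST, SU, TU
  2-simplices (10): PQR, PQT, PRU, PST, PSU, QRS, QSU, QTU, RST, RTU

so the chain groups are C_0 ≅ Z^6, C_1 ≅ Z^15, C_2 ≅ Z^10.

The boundary map ∂_1: C_1 → C_0 sends each edge [p,q] (with p < q) to q − p. For instance
  ∂RU = U − R.
This gives a 6×15 integer matrix of rank 5; reducing to Smith normal form yields diagonal entries (1,1,1,1,1).

∂_2: C_2 → C_1 acts by ∂[p,q,r] = [q,r] − [p,r] + [p,q]. For instance
  ∂QSU = SU − QU + QS,
  ∂QRS = RS − QS + QR.
As a 15×10 matrix over Z this has rank 10, with invariant factors (1,1,1,1,1,1,1,1,1,2).

Computing H_k = (kernel of ∂_k) / (image of ∂_{k+1}):

  H_0: rank C_0 − rank ∂_1 = 6 − 5 = 1, and the invariant factors of ∂_1 are all 1, so H_0 ≅ Z.
  H_1: rank ker ∂_1 − rank ∂_2 = (15 − 5) − 10 = 0, and ∂_2 has invariant factor 2 > 1, so H_1 ≅ Z/2.
  H_2: rank ker ∂_2 − rank ∂_3 = (10 − 10) − 0 = 0, and there is no ∂_3, so H_2 ≅ 0.

H_0 ≅ Z,  H_1 ≅ Z/2,  H_2 = 0.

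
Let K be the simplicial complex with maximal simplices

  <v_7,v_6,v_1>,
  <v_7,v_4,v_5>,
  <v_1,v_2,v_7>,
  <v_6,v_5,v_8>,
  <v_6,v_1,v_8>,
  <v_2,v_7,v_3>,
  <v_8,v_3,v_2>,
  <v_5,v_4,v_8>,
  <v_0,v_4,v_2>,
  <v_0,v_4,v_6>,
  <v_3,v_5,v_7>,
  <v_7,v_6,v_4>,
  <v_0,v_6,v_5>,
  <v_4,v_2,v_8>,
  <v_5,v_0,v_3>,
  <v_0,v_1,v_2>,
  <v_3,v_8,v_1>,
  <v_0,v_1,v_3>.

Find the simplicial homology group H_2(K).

We work with the vertex ordering v_0 < v_1 < v_2 < v_3 < v_4 < v_5 < v_6 < v_7 < v_8. The simplices of K, each written with vertices in increasing order, are:

  0-simplices (9): [v_0], [v_1], [v_2], [v_3], [v_4], [v_5], [v_6], [v_7], [v_8]
  1-simplices (27): (27 of them)
  2-simplices (18): (18 of them)

giving chain groups C_0 ≅ Z^9, C_1 ≅ Z^27, C_2 ≅ Z^18.

∂_1: C_1 → C_0 maps an edge to its endpoints' difference, ∂[p,q] = q − p. For instance
  ∂[v_2,v_3] = [v_3] − [v_2].
The resulting 9×27 matrix has rank 8, and its Smith normal form has invariant factors (1,1,1,1,1,1,1,1).

Boundary ∂_2: C_2 → C_1 maps a triangle to the signed sum of its edges. For instance
  ∂[v_0,v_1,v_2] = [v_1,v_2] − [v_0,v_2] + [v_0,v_1],
  ∂[v_2,v_3,v_8] = [v_3,v_8] − [v_2,v_8] + [v_2,v_3].
The resulting 27×18 matrix has rank 18, and its Smith normal form has invariant factors (1,1,1,1,1,1,1,1,1,1,1,1,1,1,1,1,1,2).

Computing H_k = (kernel of ∂_k) / (image of ∂_{k+1}):

  H_2: rank ker ∂_2 − rank ∂_3 = (18 − 18) − 0 = 0, and there is no ∂_3, so H_2 ≅ 0.

H_2 ≅ 0.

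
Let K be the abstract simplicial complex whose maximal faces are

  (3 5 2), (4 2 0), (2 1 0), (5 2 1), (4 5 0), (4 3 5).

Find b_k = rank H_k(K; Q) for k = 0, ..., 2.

K has 6 vertices, 12 edges, 6 triangles.
rank ∂_0 = 0, rank ∂_1 = 5 ⇒ b_0 = 6 − 0 − 5 = 1; all invariant factors of ∂_1 are 1 so no torsion. So H_0 = Z.
rank ∂_1 = 5, rank ∂_2 = 6 ⇒ b_1 = 12 − 5 − 6 = 1; all invariant factors of ∂_2 are 1 so no torsion. So H_1 = Z.
rank ∂_2 = 6, rank ∂_3 = 0 ⇒ b_2 = 6 − 6 − 0 = 0. So H_2 = 0.

b_0 = 1, b_1 = 1, b_2 = 0.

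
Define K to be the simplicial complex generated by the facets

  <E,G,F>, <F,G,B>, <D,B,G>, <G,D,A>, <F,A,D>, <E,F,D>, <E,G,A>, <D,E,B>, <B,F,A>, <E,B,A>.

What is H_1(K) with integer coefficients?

H_1 ≅ Z/2Z.

We work with the vertex ordering A < B < D < E < F < G. The simplices of K, each written with vertices in increasing order, are:

  0-simplices (6): A, B, D, E, F, G
  1-simplices (15): AB, AD, AE, AF, AG, BD, BE, BF, BG, DE, DF, DG, EF, EG, FG
  2-simplices (10): ABE, ABF, ADF, ADG, AEG, BDE, BDG, BFG, DEF, EFG

giving chain groups C_0 ≅ Z^6, C_1 ≅ Z^15, C_2 ≅ Z^10.

∂_1: C_1 → C_0 sends each edge [p,q] (with p < q) to q − p.
The 6×15 boundary matrix has rank 5 and Smith normal form diag(1,1,1,1,1).

The boundary map ∂_2: C_2 → C_1 maps a triangle to the signed sum of its edges. For instance
  ∂ADG = DG − AG + AD,
  ∂ADF = DF − AF + AD.
The 15×10 boundary matrix has rank 10 and Smith normal form diag(1,1,1,1,1,1,1,1,1,2).

Computing H_k = (kernel of ∂_k) / (image of ∂_{k+1}):

  H_1: rank ker ∂_1 − rank ∂_2 = (15 − 5) − 10 = 0, and ∂_2 has invariant factor 2 > 1, so H_1 = Z/2Z.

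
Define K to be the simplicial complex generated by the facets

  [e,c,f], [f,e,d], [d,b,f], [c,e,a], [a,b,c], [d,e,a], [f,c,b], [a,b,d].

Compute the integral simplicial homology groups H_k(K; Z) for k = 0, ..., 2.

H_0 ≅ Z,  H_1 = 0,  H_2 ≅ Z.

K has 6 vertices, 12 edges, 8 triangles.
rank ∂_0 = 0, rank ∂_1 = 5 ⇒ b_0 = 6 − 0 − 5 = 1; all invariant factors of ∂_1 are 1 so no torsion. So H_0 ≅ Z.
rank ∂_1 = 5, rank ∂_2 = 7 ⇒ b_1 = 12 − 5 − 7 = 0; all invariant factors of ∂_2 are 1 so no torsion. So H_1 ≅ 0.
rank ∂_2 = 7, rank ∂_3 = 0 ⇒ b_2 = 8 − 7 − 0 = 1. So H_2 ≅ Z.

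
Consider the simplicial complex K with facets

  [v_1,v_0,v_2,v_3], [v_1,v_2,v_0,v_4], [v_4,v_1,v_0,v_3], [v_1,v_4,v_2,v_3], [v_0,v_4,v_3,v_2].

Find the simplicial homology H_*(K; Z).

H_0 = Z,  H_1 = 0,  H_2 = 0,  H_3 = Z.

Fix the vertex order v_0 < v_1 < v_2 < v_3 < v_4 and write every simplex with vertices in increasing order. Then dim K = 3 and the simplices of K are:

  0-simplices (5): [v_0], [v_1], [v_2], [v_3], [v_4]
  1-simplices (10): [v_0,v_1], [v_0,v_2], [v_0,v_3], [v_0,v_4], [v_1,v_2], [v_1,v_3], [v_1,v_4], [v_2,v_3], [v_2,v_4], [v_3,v_4]
  2-simplices (10): [v_0,v_1,v_2], [v_0,v_1,v_3], [v_0,v_1,v_4], [v_0,v_2,v_3], [v_0,v_2,v_4], [v_0,v_3,v_4], [v_1,v_2,v_3], [v_1,v_2,v_4], [v_1,v_3,v_4], [v_2,v_3,v_4]
  3-simplices (5): [v_0,v_1,v_2,v_3], [v_0,v_1,v_2,v_4], [v_0,v_1,v_3,v_4], [v_0,v_2,v_3,v_4], [v_1,v_2,v_3,v_4]

Hence C_0 ≅ Z^5, C_1 ≅ Z^10, C_2 ≅ Z^10, C_3 ≅ Z^5.

The boundary map ∂_1: C_1 → C_0 is given by ∂[p,q] = [q] − [p]. For instance
  ∂[v_2,v_4] = [v_4] − [v_2].
This gives a 5×10 integer matrix of rank 4; reducing to Smith normal form yields diagonal entries (1,1,1,1).

Boundary ∂_2: C_2 → C_1 maps a triangle to the signed sum of its edges. For instance
  ∂[v_1,v_2,v_3] = [v_2,v_3] − [v_1,v_3] + [v_1,v_2],
  ∂[v_0,v_3,v_4] = [v_3,v_4] − [v_0,v_4] + [v_0,v_3].
This gives a 10×10 integer matrix of rank 6; reducing to Smith normal form yields diagonal entries (1,1,1,1,1,1).

Boundary ∂_3: C_3 → C_2 sends each 3-simplex σ to the alternating sum Σ_i (−1)^i (σ with its i-th vertex removed). For instance
  ∂[v_0,v_1,v_2,v_4] = [v_1,v_2,v_4] − [v_0,v_2,v_4] + [v_0,v_1,v_4] − [v_0,v_1,v_2],
  ∂[v_0,v_1,v_3,v_4] = [v_1,v_3,v_4] − [v_0,v_3,v_4] + [v_0,v_1,v_4] − [v_0,v_1,v_3].
The resulting 10×5 matrix has rank 4, and its Smith normal form has invariant factors (1,1,1,1).

Reading off H_k = ker ∂_k / im ∂_{k+1}:

  H_0: rank C_0 − rank ∂_1 = 5 − 4 = 1, and the invariant factors of ∂_1 are all 1, so H_0 = Z.
  H_1: rank ker ∂_1 − rank ∂_2 = (10 − 4) − 6 = 0, and the invariant factors of ∂_2 are all 1, so H_1 = 0.
  H_2: rank ker ∂_2 − rank ∂_3 = (10 − 6) − 4 = 0, and the invariant factors of ∂_3 are all 1, so H_2 = 0.
  H_3: rank ker ∂_3 − rank ∂_4 = (5 − 4) − 0 = 1, and there is no ∂_4, so H_3 = Z.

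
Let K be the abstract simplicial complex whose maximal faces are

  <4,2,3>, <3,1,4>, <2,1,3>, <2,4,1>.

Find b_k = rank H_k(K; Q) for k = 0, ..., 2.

Take the total order 1 < 2 < 3 < 4 on the vertex set. Then K (dimension 2) consists of the simplices:

  0-simplices (4): [1], [2], [3], [4]
  1-simplices (6): [1,2], [1,3], [1,4], [2,3], [2,4], [3,4]
  2-simplices (4): [1,2,3], [1,2,4], [1,3,4], [2,3,4]

giving chain groups C_0 ≅ Z^4, C_1 ≅ Z^6, C_2 ≅ Z^4.

The boundary map ∂_1: C_1 → C_0 maps an edge to its endpoints' difference, ∂[p,q] = q − p. For instance
  ∂[1,4] = [4] − [1].
This gives a 4×6 integer matrix of rank 3; reducing to Smith normal form yields diagonal entries (1,1,1).

∂_2: C_2 → C_1 sends each 2-simplex [p,q,r] to [q,r] − [p,r] + [p,q]. For instance
  ∂[1,3,4] = [3,4] − [1,4] + [1,3],
  ∂[2,3,4] = [3,4] − [2,4] + [2,3].
The resulting 6×4 matrix has rank 3, and its Smith normal form has invariant factors (1,1,1).

Now H_k = ker ∂_k / im ∂_{k+1}, so:

  H_0: rank C_0 − rank ∂_1 = 4 − 3 = 1, and the invariant factors of ∂_1 are all 1, so H_0 ≅ Z.
  H_1: rank ker ∂_1 − rank ∂_2 = (6 − 3) − 3 = 0, and the invariant factors of ∂_2 are all 1, so H_1 ≅ 0.
  H_2: rank ker ∂_2 − rank ∂_3 = (4 − 3) − 0 = 1, and there is no ∂_3, so H_2 ≅ Z.

Hence the Betti numbers are b_0 = 1, b_1 = 0, b_2 = 1.

b_0 = 1, b_1 = 0, b_2 = 1.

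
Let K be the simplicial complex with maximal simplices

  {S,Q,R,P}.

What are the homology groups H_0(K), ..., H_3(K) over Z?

H_0 ≅ Z,  H_1 = 0,  H_2 = 0,  H_3 = 0.

Take the total order P < Q < R < S on the vertex set. Then K (dimension 3) consists of the simplices:

  0-simplices (4): P, Q, R, S
  1-simplices (6): PQ, PR, PS, QR, QS, RS
  2-simplices (4): PQR, PQS, PRS, QRS
  3-simplices (1): PQRS

giving chain groups C_0 ≅ Z^4, C_1 ≅ Z^6, C_2 ≅ Z^4, C_3 ≅ Z^1.

Boundary ∂_1: C_1 → C_0 sends each edge [p,q] (with p < q) to q − p.
The 4×6 boundary matrix has rank 3 and Smith normal form diag(1,1,1).

Boundary ∂_2: C_2 → C_1 sends each 2-simplex [p,q,r] to [q,r] − [p,r] + [p,q]. For instance
  ∂PRS = RS − PS + PR,
  ∂PQS = QS − PS + PQ.
This gives a 6×4 integer matrix of rank 3; reducing to Smith normal form yields diagonal entries (1,1,1).

The boundary map ∂_3: C_3 → C_2 sends each 3-simplex σ to the alternating sum Σ_i (−1)^i (σ with its i-th vertex removed). For instance
  ∂PQRS = QRS − PRS + PQS − PQR.
This gives a 4×1 integer matrix of rank 1; reducing to Smith normal form yields diagonal entries (1).

Computing H_k = (kernel of ∂_k) / (image of ∂_{k+1}):

  H_0: rank C_0 − rank ∂_1 = 4 − 3 = 1, and the invariant factors of ∂_1 are all 1, so H_0 ≅ Z.
  H_1: rank ker ∂_1 − rank ∂_2 = (6 − 3) − 3 = 0, and the invariant factors of ∂_2 are all 1, so H_1 ≅ 0.
  H_2: rank ker ∂_2 − rank ∂_3 = (4 − 3) − 1 = 0, and the invariant factors of ∂_3 are all 1, so H_2 ≅ 0.
  H_3: rank ker ∂_3 − rank ∂_4 = (1 − 1) − 0 = 0, and there is no ∂_4, so H_3 ≅ 0.

As a check, the Euler characteristic is 4 − 6 + 4 − 1 = 1, which agrees with 1 − 0 + 0 − 0 = 1.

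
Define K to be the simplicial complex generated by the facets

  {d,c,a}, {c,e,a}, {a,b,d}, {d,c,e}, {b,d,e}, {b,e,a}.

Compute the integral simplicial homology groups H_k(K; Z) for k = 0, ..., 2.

Order the vertices as a < b < c < d < e. Listing each simplex with vertices in this order, K has dimension 2 with simplices:

  0-simplices (5): a, b, c, d, e
  1-simplices (9): ab, ac, ad, ae, bd, be, cd, ce, de
  2-simplices (6): abd, abe, acd, ace, bde, cde

Hence C_0 ≅ Z^5, C_1 ≅ Z^9, C_2 ≅ Z^6.

Boundary ∂_1: C_1 → C_0 sends each edge [p,q] (with p < q) to q − p. For instance
  ∂cd = d − c.
The 5×9 boundary matrix has rank 4 and Smith normal form diag(1,1,1,1).

∂_2: C_2 → C_1 maps a triangle to the signed sum of its edges. For instance
  ∂ace = ce − ae + ac,
  ∂cde = de − ce + cd.
The resulting 9×6 matrix has rank 5, and its Smith normal form has invariant factors (1,1,1,1,1).

From H_k ≅ ker(∂_k) / im(∂_{k+1}) we obtain:

  H_0: rank C_0 − rank ∂_1 = 5 − 4 = 1, and the invariant factors of ∂_1 are all 1, so H_0 ≅ Z.
  H_1: rank ker ∂_1 − rank ∂_2 = (9 − 4) − 5 = 0, and the invariant factors of ∂_2 are all 1, so H_1 ≅ 0.
  H_2: rank ker ∂_2 − rank ∂_3 = (6 − 5) − 0 = 1, and there is no ∂_3, so H_2 ≅ Z.

As a check, the Euler characteristic is 5 − 9 + 6 = 2, which agrees with 1 − 0 + 1 = 2.

H_0 = Z,  H_1 = 0,  H_2 = Z.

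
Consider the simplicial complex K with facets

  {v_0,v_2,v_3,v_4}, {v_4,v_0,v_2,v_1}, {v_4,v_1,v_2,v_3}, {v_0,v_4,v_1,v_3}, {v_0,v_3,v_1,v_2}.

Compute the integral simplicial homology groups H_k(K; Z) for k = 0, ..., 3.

H_0 ≅ Z,  H_1 = 0,  H_2 = 0,  H_3 ≅ Z.

Take the total order v_0 < v_1 < v_2 < v_3 < v_4 on the vertex set. Then K (dimension 3) consists of the simplices:

  0-simplices (5): [v_0], [v_1], [v_2], [v_3], [v_4]
  1-simplices (10): [v_0,v_1], [v_0,v_2], [v_0,v_3], [v_0,v_4], [v_1,v_2], [v_1,v_3], [v_1,v_4], [v_2,v_3], [v_2,v_4], [v_3,v_4]
  2-simplices (10): [v_0,v_1,v_2], [v_0,v_1,v_3], [v_0,v_1,v_4], [v_0,v_2,v_3], [v_0,v_2,v_4], [v_0,v_3,v_4], [v_1,v_2,v_3], [v_1,v_2,v_4], [v_1,v_3,v_4], [v_2,v_3,v_4]
  3-simplices (5): [v_0,v_1,v_2,v_3], [v_0,v_1,v_2,v_4], [v_0,v_1,v_3,v_4], [v_0,v_2,v_3,v_4], [v_1,v_2,v_3,v_4]

Hence C_0 ≅ Z^5, C_1 ≅ Z^10, C_2 ≅ Z^10, C_3 ≅ Z^5.

∂_1: C_1 → C_0 sends each edge [p,q] (with p < q) to q − p. For instance
  ∂[v_0,v_4] = [v_4] − [v_0].
As a 5×10 matrix over Z this has rank 4, with invariant factors (1,1,1,1).

The boundary map ∂_2: C_2 → C_1 sends each 2-simplex [p,q,r] to [q,r] − [p,r] + [p,q]. For instance
  ∂[v_2,v_3,v_4] = [v_3,v_4] − [v_2,v_4] + [v_2,v_3],
  ∂[v_1,v_2,v_3] = [v_2,v_3] − [v_1,v_3] + [v_1,v_2].
The 10×10 boundary matrix has rank 6 and Smith normal form diag(1,1,1,1,1,1).

∂_3: C_3 → C_2 sends each 3-simplex σ to the alternating sum Σ_i (−1)^i (σ with its i-th vertex removed). For instance
  ∂[v_0,v_1,v_2,v_4] = [v_1,v_2,v_4] − [v_0,v_2,v_4] + [v_0,v_1,v_4] − [v_0,v_1,v_2],
  ∂[v_1,v_2,v_3,v_4] = [v_2,v_3,v_4] − [v_1,v_3,v_4] + [v_1,v_2,v_4] − [v_1,v_2,v_3].
As a 10×5 matrix over Z this has rank 4, with invariant factors (1,1,1,1).

From H_k ≅ ker(∂_k) / im(∂_{k+1}) we obtain:

  H_0: rank C_0 − rank ∂_1 = 5 − 4 = 1, and the invariant factors of ∂_1 are all 1, so H_0 ≅ Z.
  H_1: rank ker ∂_1 − rank ∂_2 = (10 − 4) − 6 = 0, and the invariant factors of ∂_2 are all 1, so H_1 ≅ 0.
  H_2: rank ker ∂_2 − rank ∂_3 = (10 − 6) − 4 = 0, and the invariant factors of ∂_3 are all 1, so H_2 ≅ 0.
  H_3: rank ker ∂_3 − rank ∂_4 = (5 − 4) − 0 = 1, and there is no ∂_4, so H_3 ≅ Z.

As a check, the Euler characteristic is 5 − 10 + 10 − 5 = 0, which agrees with 1 − 0 + 0 − 1 = 0.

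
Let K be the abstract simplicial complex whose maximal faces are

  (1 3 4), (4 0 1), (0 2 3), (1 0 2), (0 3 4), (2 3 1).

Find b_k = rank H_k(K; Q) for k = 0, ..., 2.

b_0 = 1, b_1 = 0, b_2 = 1.

K has 5 vertices, 9 edges, 6 triangles.
rank ∂_0 = 0, rank ∂_1 = 4 ⇒ b_0 = 5 − 0 − 4 = 1; all invariant factors of ∂_1 are 1 so no torsion. So H_0 ≅ Z.
rank ∂_1 = 4, rank ∂_2 = 5 ⇒ b_1 = 9 − 4 − 5 = 0; all invariant factors of ∂_2 are 1 so no torsion. So H_1 ≅ 0.
rank ∂_2 = 5, rank ∂_3 = 0 ⇒ b_2 = 6 − 5 − 0 = 1. So H_2 ≅ Z.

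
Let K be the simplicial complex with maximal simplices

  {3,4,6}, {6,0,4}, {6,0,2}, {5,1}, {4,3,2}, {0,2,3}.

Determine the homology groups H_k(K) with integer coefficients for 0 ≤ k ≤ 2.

Order the vertices as 0 < 1 < 2 < 3 < 4 < 5 < 6. Listing each simplex with vertices in this order, K has dimension 2 with simplices:

  0-simplices (7): [0], [1], [2], [3], [4], [5], [6]
  1-simplices (11): [0,2], [0,3], [0,4], [0,6], [1,5], [2,3], [2,4], [2,6], [3,4], [3,6], [4,6]
  2-simplices (5): [0,2,3], [0,2,6], [0,4,6], [2,3,4], [3,4,6]

giving chain groups C_0 ≅ Z^7, C_1 ≅ Z^11, C_2 ≅ Z^5.

Boundary ∂_1: C_1 → C_0 sends each edge [p,q] (with p < q) to q − p. For instance
  ∂[2,3] = [3] − [2].
This gives a 7×11 integer matrix of rank 5; reducing to Smith normal form yields diagonal entries (1,1,1,1,1).

Boundary ∂_2: C_2 → C_1 maps a triangle to the signed sum of its edges. For instance
  ∂[3,4,6] = [4,6] − [3,6] + [3,4],
  ∂[0,2,6] = [2,6] − [0,6] + [0,2].
The 11×5 boundary matrix has rank 5 and Smith normal form diag(1,1,1,1,1).

Computing H_k = (kernel of ∂_k) / (image of ∂_{k+1}):

  H_0: rank C_0 − rank ∂_1 = 7 − 5 = 2, and the invariant factors of ∂_1 are all 1, so H_0 ≅ Z^2.
  H_1: rank ker ∂_1 − rank ∂_2 = (11 − 5) − 5 = 1, and the invariant factors of ∂_2 are all 1, so H_1 ≅ Z.
  H_2: rank ker ∂_2 − rank ∂_3 = (5 − 5) − 0 = 0, and there is no ∂_3, so H_2 ≅ 0.

As a check, the Euler characteristic is 7 − 11 + 5 = 1, which agrees with 2 − 1 + 0 = 1.

H_0 = Z^2,  H_1 = Z,  H_2 = 0.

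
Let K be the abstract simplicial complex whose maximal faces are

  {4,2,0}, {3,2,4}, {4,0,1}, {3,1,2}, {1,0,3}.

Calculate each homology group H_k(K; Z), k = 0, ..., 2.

Take the total order 0 < 1 < 2 < 3 < 4 on the vertex set. Then K (dimension 2) consists of the simplices:

  0-simplices (5): [0], [1], [2], [3], [4]
  1-simplices (10): [0,1], [0,2], [0,3], [0,4], [1,2], [1,3], [1,4], [2,3], [2,4], [3,4]
  2-simplices (5): [0,1,3], [0,1,4], [0,2,4], [1,2,3], [2,3,4]

Hence C_0 ≅ Z^5, C_1 ≅ Z^10, C_2 ≅ Z^5.

The boundary map ∂_1: C_1 → C_0 sends each edge [p,q] (with p < q) to q − p. For instance
  ∂[1,3] = [3] − [1].
This gives a 5×10 integer matrix of rank 4; reducing to Smith normal form yields diagonal entries (1,1,1,1).

The boundary map ∂_2: C_2 → C_1 maps a triangle to the signed sum of its edges. For instance
  ∂[1,2,3] = [2,3] − [1,3] + [1,2],
  ∂[2,3,4] = [3,4] − [2,4] + [2,3].
As a 10×5 matrix over Z this has rank 5, with invariant factors (1,1,1,1,1).

Reading off H_k = ker ∂_k / im ∂_{k+1}:

  H_0: rank C_0 − rank ∂_1 = 5 − 4 = 1, and the invariant factors of ∂_1 are all 1, so H_0 ≅ Z.
  H_1: rank ker ∂_1 − rank ∂_2 = (10 − 4) − 5 = 1, and the invariant factors of ∂_2 are all 1, so H_1 ≅ Z.
  H_2: rank ker ∂_2 − rank ∂_3 = (5 − 5) − 0 = 0, and there is no ∂_3, so H_2 ≅ 0.

H_0 ≅ Z,  H_1 ≅ Z,  H_2 = 0.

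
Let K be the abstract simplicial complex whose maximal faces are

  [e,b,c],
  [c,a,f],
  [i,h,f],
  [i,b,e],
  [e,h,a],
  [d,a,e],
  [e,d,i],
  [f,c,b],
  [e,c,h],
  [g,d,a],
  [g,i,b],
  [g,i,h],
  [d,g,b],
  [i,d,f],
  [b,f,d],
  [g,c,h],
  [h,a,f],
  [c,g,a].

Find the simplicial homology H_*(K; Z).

Fix the vertex order a < b < c < d < e < f < g < h < i and write every simplex with vertices in increasing order. Then dim K = 2 and the simplices of K are:

  0-simplices (9): a, b, c, d, e, f, g, h, i
  1-simplices (27): ac, ad, ae, af, ag, ah, bc, bd, be, bf, bg, bi, ce, cf, cg, ch, de, df, dg, di, eh, ei, fh, fi, gh, gi, hi
  2-simplices (18): acf, acg, ade, adg, aeh, afh, bce, bcf, bdf, bdg, bei, bgi, ceh, cgh, dei, dfi, fhi, ghi

giving chain groups C_0 ≅ Z^9, C_1 ≅ Z^27, C_2 ≅ Z^18.

Boundary ∂_1: C_1 → C_0 maps an edge to its endpoints' difference, ∂[p,q] = q − p.
The 9×27 boundary matrix has rank 8 and Smith normal form diag(1,1,1,1,1,1,1,1).

Boundary ∂_2: C_2 → C_1 sends each 2-simplex [p,q,r] to [q,r] − [p,r] + [p,q]. For instance
  ∂ghi = hi − gi + gh,
  ∂ade = de − ae + ad.
This gives a 27×18 integer matrix of rank 18; reducing to Smith normal form yields diagonal entries (1,1,1,1,1,1,1,1,1,1,1,1,1,1,1,1,1,2).

From H_k ≅ ker(∂_k) / im(∂_{k+1}) we obtain:

  H_0: rank C_0 − rank ∂_1 = 9 − 8 = 1, and the invariant factors of ∂_1 are all 1, so H_0 = Z.
  H_1: rank ker ∂_1 − rank ∂_2 = (27 − 8) − 18 = 1, and ∂_2 has invariant factor 2 > 1, so H_1 = Z ⊕ Z/2.
  H_2: rank ker ∂_2 − rank ∂_3 = (18 − 18) − 0 = 0, and there is no ∂_3, so H_2 = 0.

H_0 = Z,  H_1 = Z ⊕ Z/2,  H_2 = 0.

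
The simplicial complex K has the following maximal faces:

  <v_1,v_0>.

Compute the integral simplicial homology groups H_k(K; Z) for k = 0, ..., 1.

H_0 ≅ Z,  H_1 = 0.

We work with the vertex ordering v_0 < v_1. The simplices of K, each written with vertices in increasing order, are:

  0-simplices (2): [v_0], [v_1]
  1-simplices (1): [v_0,v_1]

giving chain groups C_0 ≅ Z^2, C_1 ≅ Z^1.

Boundary ∂_1: C_1 → C_0 maps an edge to its endpoints' difference, ∂[p,q] = q − p. For instance
  ∂[v_0,v_1] = [v_1] − [v_0].
The 2×1 boundary matrix has rank 1 and Smith normal form diag(1).

Reading off H_k = ker ∂_k / im ∂_{k+1}:

  H_0: rank C_0 − rank ∂_1 = 2 − 1 = 1, and the invariant factors of ∂_1 are all 1, so H_0 ≅ Z.
  H_1: rank ker ∂_1 − rank ∂_2 = (1 − 1) − 0 = 0, and there is no ∂_2, so H_1 ≅ 0.

(K is a triangulation of the 1-simplex.)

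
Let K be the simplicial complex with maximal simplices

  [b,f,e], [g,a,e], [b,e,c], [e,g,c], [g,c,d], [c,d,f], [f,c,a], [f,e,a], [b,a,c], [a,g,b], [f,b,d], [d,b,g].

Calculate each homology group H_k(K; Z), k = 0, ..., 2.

H_0 = Z,  H_1 = Z_2,  H_2 = 0.

K has 7 vertices, 18 edges, 12 triangles.
rank ∂_0 = 0, rank ∂_1 = 6 ⇒ b_0 = 7 − 0 − 6 = 1; all invariant factors of ∂_1 are 1 so no torsion. So H_0 = Z.
rank ∂_1 = 6, rank ∂_2 = 12 ⇒ b_1 = 18 − 6 − 12 = 0; ∂_2 has invariant factor(s) [2] giving torsion. So H_1 = Z_2.
rank ∂_2 = 12, rank ∂_3 = 0 ⇒ b_2 = 12 − 12 − 0 = 0. So H_2 = 0.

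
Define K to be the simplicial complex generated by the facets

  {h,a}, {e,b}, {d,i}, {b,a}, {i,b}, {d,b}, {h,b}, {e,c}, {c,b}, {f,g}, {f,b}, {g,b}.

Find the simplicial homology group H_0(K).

Order the vertices as a < b < c < d < e < f < g < h < i. Listing each simplex with vertices in this order, K has dimension 1 with simplices:

  0-simplices (9): a, b, c, d, e, f, g, h, i
  1-simplices (12): ab, ah, bc, bd, be, bf, bg, bh, bi, ce, di, fg

giving chain groups C_0 ≅ Z^9, C_1 ≅ Z^12.

The boundary map ∂_1: C_1 → C_0 sends each edge [p,q] (with p < q) to q − p.
The 9×12 boundary matrix has rank 8 and Smith normal form diag(1,1,1,1,1,1,1,1).

Computing H_k = (kernel of ∂_k) / (image of ∂_{k+1}):

  H_0: rank C_0 − rank ∂_1 = 9 − 8 = 1, and the invariant factors of ∂_1 are all 1, so H_0 ≅ Z.

H_0 ≅ Z.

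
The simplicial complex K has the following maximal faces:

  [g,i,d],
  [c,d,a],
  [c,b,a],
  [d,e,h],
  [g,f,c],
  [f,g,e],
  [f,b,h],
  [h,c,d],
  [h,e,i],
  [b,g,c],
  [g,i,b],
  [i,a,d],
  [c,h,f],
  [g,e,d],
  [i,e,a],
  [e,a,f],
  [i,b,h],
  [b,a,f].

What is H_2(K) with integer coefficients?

Order the vertices as a < b < c < d < e < f < g < h < i. Listing each simplex with vertices in this order, K has dimension 2 with simplices:

  0-simplices (9): a, b, c, d, e, f, g, h, i
  1-simplices (27): ab, ac, ad, ae, af, ai, bc, bf, bg, bh, bi, cd, cf, cg, ch, de, dg, dh, di, ef, eg, eh, ei, fg, fh, gi, hi
  2-simplices (18): abc, abf, acd, adi, aef, aei, bcg, bfh, bgi, bhi, cdh, cfg, cfh, deg, deh, dgi, efg, ehi

so the chain groups are C_0 ≅ Z^9, C_1 ≅ Z^27, C_2 ≅ Z^18.

Boundary ∂_1: C_1 → C_0 maps an edge to its endpoints' difference, ∂[p,q] = q − p. For instance
  ∂ad = d − a.
The resulting 9×27 matrix has rank 8, and its Smith normal form has invariant factors (1,1,1,1,1,1,1,1).

The boundary map ∂_2: C_2 → C_1 maps a triangle to the signed sum of its edges. For instance
  ∂cfg = fg − cg + cf,
  ∂bgi = gi − bi + bg.
The 27×18 boundary matrix has rank 18 and Smith normal form diag(1,1,1,1,1,1,1,1,1,1,1,1,1,1,1,1,1,2).

Computing H_k = (kernel of ∂_k) / (image of ∂_{k+1}):

  H_2: rank ker ∂_2 − rank ∂_3 = (18 − 18) − 0 = 0, and there is no ∂_3, so H_2 = 0.

(K is a triangulation of the Klein bottle.)

H_2 = 0.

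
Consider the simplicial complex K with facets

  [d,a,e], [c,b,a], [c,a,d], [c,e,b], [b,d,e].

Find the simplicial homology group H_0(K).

H_0 = Z.

Fix the vertex order a < b < c < d < e and write every simplex with vertices in increasing order. Then dim K = 2 and the simplices of K are:

  0-simplices (5): a, b, c, d, e
  1-simplices (10): ab, ac, ad, ae, bc, bd, be, cd, ce, de
  2-simplices (5): abc, acd, ade, bce, bde

so the chain groups are C_0 ≅ Z^5, C_1 ≅ Z^10, C_2 ≅ Z^5.

∂_1: C_1 → C_0 maps an edge to its endpoints' difference, ∂[p,q] = q − p. For instance
  ∂be = e − b.
This gives a 5×10 integer matrix of rank 4; reducing to Smith normal form yields diagonal entries (1,1,1,1).

Boundary ∂_2: C_2 → C_1 maps a triangle to the signed sum of its edges. For instance
  ∂bde = de − be + bd,
  ∂ade = de − ae + ad.
The 10×5 boundary matrix has rank 5 and Smith normal form diag(1,1,1,1,1).

From H_k ≅ ker(∂_k) / im(∂_{k+1}) we obtain:

  H_0: rank C_0 − rank ∂_1 = 5 − 4 = 1, and the invariant factors of ∂_1 are all 1, so H_0 = Z.

(K is a triangulation of the Möbius band.)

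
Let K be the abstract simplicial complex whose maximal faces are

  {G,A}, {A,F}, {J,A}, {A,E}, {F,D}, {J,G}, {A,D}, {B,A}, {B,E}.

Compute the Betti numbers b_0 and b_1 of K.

K has 7 vertices, 9 edges.
rank ∂_0 = 0, rank ∂_1 = 6 ⇒ b_0 = 7 − 0 − 6 = 1; all invariant factors of ∂_1 are 1 so no torsion. So H_0 = Z.
rank ∂_1 = 6, rank ∂_2 = 0 ⇒ b_1 = 9 − 6 − 0 = 3. So H_1 = Z^3.

b_0 = 1, b_1 = 3.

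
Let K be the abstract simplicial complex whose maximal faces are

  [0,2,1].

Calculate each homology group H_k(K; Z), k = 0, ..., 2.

Take the total order 0 < 1 < 2 on the vertex set. Then K (dimension 2) consists of the simplices:

  0-simplices (3): [0], [1], [2]
  1-simplices (3): [0,1], [0,2], [1,2]
  2-simplices (1): [0,1,2]

so the chain groups are C_0 ≅ Z^3, C_1 ≅ Z^3, C_2 ≅ Z^1.

∂_1: C_1 → C_0 maps an edge to its endpoints' difference, ∂[p,q] = q − p. For instance
  ∂[0,2] = [2] − [0].
As a 3×3 matrix over Z this has rank 2, with invariant factors (1,1).

∂_2: C_2 → C_1 maps a triangle to the signed sum of its edges. For instance
  ∂[0,1,2] = [1,2] − [0,2] + [0,1].
This gives a 3×1 integer matrix of rank 1; reducing to Smith normal form yields diagonal entries (1).

From H_k ≅ ker(∂_k) / im(∂_{k+1}) we obtain:

  H_0: rank C_0 − rank ∂_1 = 3 − 2 = 1, and the invariant factors of ∂_1 are all 1, so H_0 = Z.
  H_1: rank ker ∂_1 − rank ∂_2 = (3 − 2) − 1 = 0, and the invariant factors of ∂_2 are all 1, so H_1 = 0.
  H_2: rank ker ∂_2 − rank ∂_3 = (1 − 1) − 0 = 0, and there is no ∂_3, so H_2 = 0.

H_0 = Z,  H_1 = 0,  H_2 = 0.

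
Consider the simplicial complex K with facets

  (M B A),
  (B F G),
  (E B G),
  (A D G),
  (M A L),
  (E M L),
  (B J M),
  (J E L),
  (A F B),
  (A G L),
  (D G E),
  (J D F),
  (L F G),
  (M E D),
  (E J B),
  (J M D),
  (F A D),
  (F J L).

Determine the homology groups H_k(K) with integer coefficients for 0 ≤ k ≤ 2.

H_0 ≅ Z,  H_1 ≅ Z × Z/2,  H_2 = 0.

Order the vertices as A < B < D < E < F < G < J < L < M. Listing each simplex with vertices in this order, K has dimension 2 with simplices:

  0-simplices (9): A, B, D, E, F, G, J, L, M
  1-simplices (27): AB, AD, AF, AG, AL, AM, BE, BF, BG, BJ, BM, DE, DF, DG, DJ, DM, EG, EJ, EL, EM, FG, FJ, FL, GL, JL, JM, LM
  2-simplices (18): ABF, ABM, ADF, ADG, AGL, ALM, BEG, BEJ, BFG, BJM, DEG, DEM, DFJ, DJM, EJL, ELM, FGL, FJL

Hence C_0 ≅ Z^9, C_1 ≅ Z^27, C_2 ≅ Z^18.

Boundary ∂_1: C_1 → C_0 maps an edge to its endpoints' difference, ∂[p,q] = q − p. For instance
  ∂JL = L − J.
As a 9×27 matrix over Z this has rank 8, with invariant factors (1,1,1,1,1,1,1,1).

The boundary map ∂_2: C_2 → C_1 acts by ∂[p,q,r] = [q,r] − [p,r] + [p,q]. For instance
  ∂BJM = JM − BM + BJ,
  ∂DEM = EM − DM + DE.
The resulting 27×18 matrix has rank 18, and its Smith normal form has invariant factors (1,1,1,1,1,1,1,1,1,1,1,1,1,1,1,1,1,2).

Reading off H_k = ker ∂_k / im ∂_{k+1}:

  H_0: rank C_0 − rank ∂_1 = 9 − 8 = 1, and the invariant factors of ∂_1 are all 1, so H_0 = Z.
  H_1: rank ker ∂_1 − rank ∂_2 = (27 − 8) − 18 = 1, and ∂_2 has invariant factor 2 > 1, so H_1 = Z × Z/2.
  H_2: rank ker ∂_2 − rank ∂_3 = (18 − 18) − 0 = 0, and there is no ∂_3, so H_2 = 0.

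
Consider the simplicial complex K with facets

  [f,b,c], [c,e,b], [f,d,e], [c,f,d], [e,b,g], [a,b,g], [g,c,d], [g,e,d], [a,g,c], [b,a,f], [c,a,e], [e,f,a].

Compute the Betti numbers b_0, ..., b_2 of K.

b_0 = 1, b_1 = 0, b_2 = 0.

K has 7 vertices, 18 edges, 12 triangles.
rank ∂_0 = 0, rank ∂_1 = 6 ⇒ b_0 = 7 − 0 − 6 = 1; all invariant factors of ∂_1 are 1 so no torsion. So H_0 = Z.
rank ∂_1 = 6, rank ∂_2 = 12 ⇒ b_1 = 18 − 6 − 12 = 0; ∂_2 has invariant factor(s) [2] giving torsion. So H_1 = Z_2.
rank ∂_2 = 12, rank ∂_3 = 0 ⇒ b_2 = 12 − 12 − 0 = 0. So H_2 = 0.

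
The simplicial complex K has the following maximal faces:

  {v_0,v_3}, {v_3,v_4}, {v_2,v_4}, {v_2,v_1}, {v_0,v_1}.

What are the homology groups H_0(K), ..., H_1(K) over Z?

We work with the vertex ordering v_0 < v_1 < v_2 < v_3 < v_4. The simplices of K, each written with vertices in increasing order, are:

  0-simplices (5): [v_0], [v_1], [v_2], [v_3], [v_4]
  1-simplices (5): [v_0,v_1], [v_0,v_3], [v_1,v_2], [v_2,v_4], [v_3,v_4]

Hence C_0 ≅ Z^5, C_1 ≅ Z^5.

Boundary ∂_1: C_1 → C_0 sends each edge [p,q] (with p < q) to q − p.
The 5×5 boundary matrix has rank 4 and Smith normal form diag(1,1,1,1).

Reading off H_k = ker ∂_k / im ∂_{k+1}:

  H_0: rank C_0 − rank ∂_1 = 5 − 4 = 1, and the invariant factors of ∂_1 are all 1, so H_0 = Z.
  H_1: rank ker ∂_1 − rank ∂_2 = (5 − 4) − 0 = 1, and there is no ∂_2, so H_1 = Z.

(K is a triangulation of the circle S^1.)

H_0 = Z,  H_1 = Z.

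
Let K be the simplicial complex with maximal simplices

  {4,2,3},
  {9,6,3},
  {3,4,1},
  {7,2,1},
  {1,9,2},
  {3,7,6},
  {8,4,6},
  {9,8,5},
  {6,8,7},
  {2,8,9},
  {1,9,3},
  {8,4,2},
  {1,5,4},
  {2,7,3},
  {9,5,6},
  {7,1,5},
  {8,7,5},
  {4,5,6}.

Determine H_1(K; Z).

Order the vertices as 1 < 2 < 3 < 4 < 5 < 6 < 7 < 8 < 9. Listing each simplex with vertices in this order, K has dimension 2 with simplices:

  0-simplices (9): [1], [2], [3], [4], [5], [6], [7], [8], [9]
  1-simplices (27): (27 of them)
  2-simplices (18): [1,2,7], [1,2,9], [1,3,4], [1,3,9], [1,4,5], [1,5,7], [2,3,4], [2,3,7], [2,4,8], [2,8,9], [3,6,7], [3,6,9], [4,5,6], [4,6,8], [5,6,9], [5,7,8], [5,8,9], [6,7,8]

so the chain groups are C_0 ≅ Z^9, C_1 ≅ Z^27, C_2 ≅ Z^18.

Boundary ∂_1: C_1 → C_0 sends each edge [p,q] (with p < q) to q − p. For instance
  ∂[1,5] = [5] − [1].
The 9×27 boundary matrix has rank 8 and Smith normal form diag(1,1,1,1,1,1,1,1).

∂_2: C_2 → C_1 acts by ∂[p,q,r] = [q,r] − [p,r] + [p,q]. For instance
  ∂[1,4,5] = [4,5] − [1,5] + [1,4],
  ∂[2,4,8] = [4,8] − [2,8] + [2,4].
The 27×18 boundary matrix has rank 18 and Smith normal form diag(1,1,1,1,1,1,1,1,1,1,1,1,1,1,1,1,1,2).

Reading off H_k = ker ∂_k / im ∂_{k+1}:

  H_1: rank ker ∂_1 − rank ∂_2 = (27 − 8) − 18 = 1, and ∂_2 has invariant factor 2 > 1, so H_1 = Z × Z/2.

H_1 = Z × Z/2.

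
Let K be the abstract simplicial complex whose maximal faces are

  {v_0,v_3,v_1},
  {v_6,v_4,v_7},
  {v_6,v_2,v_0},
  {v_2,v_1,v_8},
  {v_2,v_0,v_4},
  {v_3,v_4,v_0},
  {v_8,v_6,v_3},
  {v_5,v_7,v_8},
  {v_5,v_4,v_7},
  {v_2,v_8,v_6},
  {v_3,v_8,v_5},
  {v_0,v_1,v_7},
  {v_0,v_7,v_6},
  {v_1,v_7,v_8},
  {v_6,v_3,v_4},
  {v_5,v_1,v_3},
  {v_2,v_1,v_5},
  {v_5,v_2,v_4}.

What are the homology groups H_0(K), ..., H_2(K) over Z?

Take the total order v_0 < v_1 < v_2 < v_3 < v_4 < v_5 < v_6 < v_7 < v_8 on the vertex set. Then K (dimension 2) consists of the simplices:

  0-simplices (9): [v_0], [v_1], [v_2], [v_3], [v_4], [v_5], [v_6], [v_7], [v_8]
  1-simplices (27): (27 of them)
  2-simplices (18): (18 of them)

Hence C_0 ≅ Z^9, C_1 ≅ Z^27, C_2 ≅ Z^18.

Boundary ∂_1: C_1 → C_0 sends each edge [p,q] (with p < q) to q − p. For instance
  ∂[v_4,v_5] = [v_5] − [v_4].
This gives a 9×27 integer matrix of rank 8; reducing to Smith normal form yields diagonal entries (1,1,1,1,1,1,1,1).

∂_2: C_2 → C_1 sends each 2-simplex [p,q,r] to [q,r] − [p,r] + [p,q]. For instance
  ∂[v_1,v_3,v_5] = [v_3,v_5] − [v_1,v_5] + [v_1,v_3],
  ∂[v_1,v_7,v_8] = [v_7,v_8] − [v_1,v_8] + [v_1,v_7].
The resulting 27×18 matrix has rank 18, and its Smith normal form has invariant factors (1,1,1,1,1,1,1,1,1,1,1,1,1,1,1,1,1,2).

Computing H_k = (kernel of ∂_k) / (image of ∂_{k+1}):

  H_0: rank C_0 − rank ∂_1 = 9 − 8 = 1, and the invariant factors of ∂_1 are all 1, so H_0 ≅ Z.
  H_1: rank ker ∂_1 − rank ∂_2 = (27 − 8) − 18 = 1, and ∂_2 has invariant factor 2 > 1, so H_1 ≅ Z ⊕ Z/2Z.
  H_2: rank ker ∂_2 − rank ∂_3 = (18 − 18) − 0 = 0, and there is no ∂_3, so H_2 ≅ 0.

As a check, the Euler characteristic is 9 − 27 + 18 = 0, which agrees with 1 − 1 + 0 = 0.

H_0 = Z,  H_1 = Z ⊕ Z/2Z,  H_2 = 0.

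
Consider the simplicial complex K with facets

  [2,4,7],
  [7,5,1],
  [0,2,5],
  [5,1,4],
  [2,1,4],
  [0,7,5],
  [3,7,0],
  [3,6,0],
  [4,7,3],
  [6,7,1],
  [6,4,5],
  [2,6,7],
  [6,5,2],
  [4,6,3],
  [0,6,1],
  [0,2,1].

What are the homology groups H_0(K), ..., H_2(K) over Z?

H_0 ≅ Z,  H_1 ≅ Z^2,  H_2 ≅ Z.

Fix the vertex order 0 < 1 < 2 < 3 < 4 < 5 < 6 < 7 and write every simplex with vertices in increasing order. Then dim K = 2 and the simplices of K are:

  0-simplices (8): [0], [1], [2], [3], [4], [5], [6], [7]
  1-simplices (24): (24 of them)
  2-simplices (16): [0,1,2], [0,1,6], [0,2,5], [0,3,6], [0,3,7], [0,5,7], [1,2,4], [1,4,5], [1,5,7], [1,6,7], [2,4,7], [2,5,6], [2,6,7], [3,4,6], [3,4,7], [4,5,6]

giving chain groups C_0 ≅ Z^8, C_1 ≅ Z^24, C_2 ≅ Z^16.

Boundary ∂_1: C_1 → C_0 is given by ∂[p,q] = [q] − [p]. For instance
  ∂[6,7] = [7] − [6].
The resulting 8×24 matrix has rank 7, and its Smith normal form has invariant factors (1,1,1,1,1,1,1).

Boundary ∂_2: C_2 → C_1 sends each 2-simplex [p,q,r] to [q,r] − [p,r] + [p,q]. For instance
  ∂[0,2,5] = [2,5] − [0,5] + [0,2],
  ∂[3,4,6] = [4,6] − [3,6] + [3,4].
The resulting 24×16 matrix has rank 15, and its Smith normal form has invariant factors (1,1,1,1,1,1,1,1,1,1,1,1,1,1,1).

Now H_k = ker ∂_k / im ∂_{k+1}, so:

  H_0: rank C_0 − rank ∂_1 = 8 − 7 = 1, and the invariant factors of ∂_1 are all 1, so H_0 = Z.
  H_1: rank ker ∂_1 − rank ∂_2 = (24 − 7) − 15 = 2, and the invariant factors of ∂_2 are all 1, so H_1 = Z^2.
  H_2: rank ker ∂_2 − rank ∂_3 = (16 − 15) − 0 = 1, and there is no ∂_3, so H_2 = Z.

(K is a triangulation of the torus T^2.)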